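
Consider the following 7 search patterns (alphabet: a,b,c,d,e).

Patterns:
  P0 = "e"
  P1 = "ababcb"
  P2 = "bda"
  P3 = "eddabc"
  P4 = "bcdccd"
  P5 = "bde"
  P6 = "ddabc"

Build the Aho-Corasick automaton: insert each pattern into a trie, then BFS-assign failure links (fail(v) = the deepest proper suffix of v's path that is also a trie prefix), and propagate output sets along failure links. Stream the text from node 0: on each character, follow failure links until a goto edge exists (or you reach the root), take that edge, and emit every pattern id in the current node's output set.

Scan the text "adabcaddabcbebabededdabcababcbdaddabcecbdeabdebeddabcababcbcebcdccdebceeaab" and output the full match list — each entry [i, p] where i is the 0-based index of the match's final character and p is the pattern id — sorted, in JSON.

Build:
Trie (insert patterns):
  0='ε' goto a→2 b→8 d→22 e→1
  1='e' goto d→11  [P0 ends]
  2='a' goto b→3
  3='ab' goto a→4
  4='aba' goto b→5
  5='abab' goto c→6
  6='ababc' goto b→7
  7='ababcb' goto ·  [P1 ends]
  8='b' goto c→16 d→9
  9='bd' goto a→10 e→21
  10='bda' goto ·  [P2 ends]
  11='ed' goto d→12
  12='edd' goto a→13
  13='edda' goto b→14
  14='eddab' goto c→15
  15='eddabc' goto ·  [P3 ends]
  16='bc' goto d→17
  17='bcd' goto c→18
  18='bcdc' goto c→19
  19='bcdcc' goto d→20
  20='bcdccd' goto ·  [P4 ends]
  21='bde' goto ·  [P5 ends]
  22='d' goto d→23
  23='dd' goto a→24
  24='dda' goto b→25
  25='ddab' goto c→26
  26='ddabc' goto ·  [P6 ends]

BFS fail/out derivation:
  n1('e'): parent n0 fail=0; on 'e' 0 → fail=0;  out {0}∪∅={0}
  n2('a'): parent n0 fail=0; on 'a' 0 → fail=0;  out ∅∪∅=∅
  n8('b'): parent n0 fail=0; on 'b' 0 → fail=0;  out ∅∪∅=∅
  n22('d'): parent n0 fail=0; on 'd' 0 → fail=0;  out ∅∪∅=∅
  n3('ab'): parent n2 fail=0; on 'b' 0 → fail=8;  out ∅∪∅=∅
  n9('bd'): parent n8 fail=0; on 'd' 0 → fail=22;  out ∅∪∅=∅
  n11('ed'): parent n1 fail=0; on 'd' 0 → fail=22;  out ∅∪∅=∅
  n16('bc'): parent n8 fail=0; on 'c' 0 → fail=0;  out ∅∪∅=∅
  n23('dd'): parent n22 fail=0; on 'd' 0 → fail=22;  out ∅∪∅=∅
  n4('aba'): parent n3 fail=8; on 'a' 8→0 → fail=2;  out ∅∪∅=∅
  n10('bda'): parent n9 fail=22; on 'a' 22→0 → fail=2;  out {2}∪∅={2}
  n12('edd'): parent n11 fail=22; on 'd' 22 → fail=23;  out ∅∪∅=∅
  n17('bcd'): parent n16 fail=0; on 'd' 0 → fail=22;  out ∅∪∅=∅
  n21('bde'): parent n9 fail=22; on 'e' 22→0 → fail=1;  out {5}∪{0}={0,5}
  n24('dda'): parent n23 fail=22; on 'a' 22→0 → fail=2;  out ∅∪∅=∅
  n5('abab'): parent n4 fail=2; on 'b' 2 → fail=3;  out ∅∪∅=∅
  n13('edda'): parent n12 fail=23; on 'a' 23 → fail=24;  out ∅∪∅=∅
  n18('bcdc'): parent n17 fail=22; on 'c' 22→0 → fail=0;  out ∅∪∅=∅
  n25('ddab'): parent n24 fail=2; on 'b' 2 → fail=3;  out ∅∪∅=∅
  n6('ababc'): parent n5 fail=3; on 'c' 3→8 → fail=16;  out ∅∪∅=∅
  n14('eddab'): parent n13 fail=24; on 'b' 24 → fail=25;  out ∅∪∅=∅
  n19('bcdcc'): parent n18 fail=0; on 'c' 0 → fail=0;  out ∅∪∅=∅
  n26('ddabc'): parent n25 fail=3; on 'c' 3→8 → fail=16;  out {6}∪∅={6}
  n7('ababcb'): parent n6 fail=16; on 'b' 16→0 → fail=8;  out {1}∪∅={1}
  n15('eddabc'): parent n14 fail=25; on 'c' 25 → fail=26;  out {3}∪{6}={3,6}
  n20('bcdccd'): parent n19 fail=0; on 'd' 0 → fail=22;  out {4}∪∅={4}

Text stream:
[0] read 'a'  n0⇒n2
[1] read 'd'  n2⇒n22 (fail-walked)
[2] read 'a'  n22⇒n2 (fail-walked)
[3] read 'b'  n2⇒n3
[4] read 'c'  n3⇒n16 (fail-walked)
[5] read 'a'  n16⇒n2 (fail-walked)
[6] read 'd'  n2⇒n22 (fail-walked)
[7] read 'd'  n22⇒n23
[8] read 'a'  n23⇒n24
[9] read 'b'  n24⇒n25
[10] read 'c'  n25⇒n26  → match P6@[6:10]
[11] read 'b'  n26⇒n8 (fail-walked)
[12] read 'e'  n8⇒n1 (fail-walked)  → match P0@[12:12]
[13] read 'b'  n1⇒n8 (fail-walked)
[14] read 'a'  n8⇒n2 (fail-walked)
[15] read 'b'  n2⇒n3
[16] read 'e'  n3⇒n1 (fail-walked)  → match P0@[16:16]
[17] read 'd'  n1⇒n11
[18] read 'e'  n11⇒n1 (fail-walked)  → match P0@[18:18]
[19] read 'd'  n1⇒n11
[20] read 'd'  n11⇒n12
[21] read 'a'  n12⇒n13
[22] read 'b'  n13⇒n14
[23] read 'c'  n14⇒n15  → match P3@[18:23],P6@[19:23]
[24] read 'a'  n15⇒n2 (fail-walked)
[25] read 'b'  n2⇒n3
[26] read 'a'  n3⇒n4
[27] read 'b'  n4⇒n5
[28] read 'c'  n5⇒n6
[29] read 'b'  n6⇒n7  → match P1@[24:29]
[30] read 'd'  n7⇒n9 (fail-walked)
[31] read 'a'  n9⇒n10  → match P2@[29:31]
[32] read 'd'  n10⇒n22 (fail-walked)
[33] read 'd'  n22⇒n23
[34] read 'a'  n23⇒n24
[35] read 'b'  n24⇒n25
[36] read 'c'  n25⇒n26  → match P6@[32:36]
[37] read 'e'  n26⇒n1 (fail-walked)  → match P0@[37:37]
[38] read 'c'  n1⇒n0 (fail-walked)
[39] read 'b'  n0⇒n8
[40] read 'd'  n8⇒n9
[41] read 'e'  n9⇒n21  → match P0@[41:41],P5@[39:41]
[42] read 'a'  n21⇒n2 (fail-walked)
[43] read 'b'  n2⇒n3
[44] read 'd'  n3⇒n9 (fail-walked)
[45] read 'e'  n9⇒n21  → match P0@[45:45],P5@[43:45]
[46] read 'b'  n21⇒n8 (fail-walked)
[47] read 'e'  n8⇒n1 (fail-walked)  → match P0@[47:47]
[48] read 'd'  n1⇒n11
[49] read 'd'  n11⇒n12
[50] read 'a'  n12⇒n13
[51] read 'b'  n13⇒n14
[52] read 'c'  n14⇒n15  → match P3@[47:52],P6@[48:52]
[53] read 'a'  n15⇒n2 (fail-walked)
[54] read 'b'  n2⇒n3
[55] read 'a'  n3⇒n4
[56] read 'b'  n4⇒n5
[57] read 'c'  n5⇒n6
[58] read 'b'  n6⇒n7  → match P1@[53:58]
[59] read 'c'  n7⇒n16 (fail-walked)
[60] read 'e'  n16⇒n1 (fail-walked)  → match P0@[60:60]
[61] read 'b'  n1⇒n8 (fail-walked)
[62] read 'c'  n8⇒n16
[63] read 'd'  n16⇒n17
[64] read 'c'  n17⇒n18
[65] read 'c'  n18⇒n19
[66] read 'd'  n19⇒n20  → match P4@[61:66]
[67] read 'e'  n20⇒n1 (fail-walked)  → match P0@[67:67]
[68] read 'b'  n1⇒n8 (fail-walked)
[69] read 'c'  n8⇒n16
[70] read 'e'  n16⇒n1 (fail-walked)  → match P0@[70:70]
[71] read 'e'  n1⇒n1 (fail-walked)  → match P0@[71:71]
[72] read 'a'  n1⇒n2 (fail-walked)
[73] read 'a'  n2⇒n2 (fail-walked)
[74] read 'b'  n2⇒n3

All matches (sorted): [[10,6],[12,0],[16,0],[18,0],[23,3],[23,6],[29,1],[31,2],[36,6],[37,0],[41,0],[41,5],[45,0],[45,5],[47,0],[52,3],[52,6],[58,1],[60,0],[66,4],[67,0],[70,0],[71,0]]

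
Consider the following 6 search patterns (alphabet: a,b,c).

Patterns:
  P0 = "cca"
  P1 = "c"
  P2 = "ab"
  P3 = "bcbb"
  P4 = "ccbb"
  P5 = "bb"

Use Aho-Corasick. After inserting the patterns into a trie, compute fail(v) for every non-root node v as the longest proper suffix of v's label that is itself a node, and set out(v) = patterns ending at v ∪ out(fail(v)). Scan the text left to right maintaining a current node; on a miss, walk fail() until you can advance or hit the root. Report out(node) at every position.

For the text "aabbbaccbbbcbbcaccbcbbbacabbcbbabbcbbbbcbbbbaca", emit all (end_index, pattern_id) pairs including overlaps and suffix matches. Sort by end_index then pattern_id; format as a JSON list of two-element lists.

Construct AC machine:
Trie (insert patterns):
  0='ε' goto a→4 b→6 c→1
  1='c' goto c→2  [P1 ends]
  2='cc' goto a→3 b→10
  3='cca' goto ·  [P0 ends]
  4='a' goto b→5
  5='ab' goto ·  [P2 ends]
  6='b' goto b→12 c→7
  7='bc' goto b→8
  8='bcb' goto b→9
  9='bcbb' goto ·  [P3 ends]
  10='ccb' goto b→11
  11='ccbb' goto ·  [P4 ends]
  12='bb' goto ·  [P5 ends]

Failure links (BFS by depth):
  fail(1) 'c': from fail(0)=0 chase 'c': 0 ⇒ 0;  out={1}∪out(0)={1}
  fail(4) 'a': from fail(0)=0 chase 'a': 0 ⇒ 0;  out=∅∪out(0)=∅
  fail(6) 'b': from fail(0)=0 chase 'b': 0 ⇒ 0;  out=∅∪out(0)=∅
  fail(2) 'cc': from fail(1)=0 chase 'c': 0 ⇒ 1;  out=∅∪out(1)={1}
  fail(5) 'ab': from fail(4)=0 chase 'b': 0 ⇒ 6;  out={2}∪out(6)={2}
  fail(7) 'bc': from fail(6)=0 chase 'c': 0 ⇒ 1;  out=∅∪out(1)={1}
  fail(12) 'bb': from fail(6)=0 chase 'b': 0 ⇒ 6;  out={5}∪out(6)={5}
  fail(3) 'cca': from fail(2)=1 chase 'a': 1→0 ⇒ 4;  out={0}∪out(4)={0}
  fail(8) 'bcb': from fail(7)=1 chase 'b': 1→0 ⇒ 6;  out=∅∪out(6)=∅
  fail(10) 'ccb': from fail(2)=1 chase 'b': 1→0 ⇒ 6;  out=∅∪out(6)=∅
  fail(9) 'bcbb': from fail(8)=6 chase 'b': 6 ⇒ 12;  out={3}∪out(12)={3,5}
  fail(11) 'ccbb': from fail(10)=6 chase 'b': 6 ⇒ 12;  out={4}∪out(12)={4,5}

Scan:
[0] read 'a'  n0⇒n4
[1] read 'a'  n4⇒n4 (via fail)
[2] read 'b'  n4⇒n5  → match P2@[1:2]
[3] read 'b'  n5⇒n12 (via fail)  → match P5@[2:3]
[4] read 'b'  n12⇒n12 (via fail)  → match P5@[3:4]
[5] read 'a'  n12⇒n4 (via fail)
[6] read 'c'  n4⇒n1 (via fail)  → match P1@[6:6]
[7] read 'c'  n1⇒n2  → match P1@[7:7]
[8] read 'b'  n2⇒n10
[9] read 'b'  n10⇒n11  → match P4@[6:9],P5@[8:9]
[10] read 'b'  n11⇒n12 (via fail)  → match P5@[9:10]
[11] read 'c'  n12⇒n7 (via fail)  → match P1@[11:11]
[12] read 'b'  n7⇒n8
[13] read 'b'  n8⇒n9  → match P3@[10:13],P5@[12:13]
[14] read 'c'  n9⇒n7 (via fail)  → match P1@[14:14]
[15] read 'a'  n7⇒n4 (via fail)
[16] read 'c'  n4⇒n1 (via fail)  → match P1@[16:16]
[17] read 'c'  n1⇒n2  → match P1@[17:17]
[18] read 'b'  n2⇒n10
[19] read 'c'  n10⇒n7 (via fail)  → match P1@[19:19]
[20] read 'b'  n7⇒n8
[21] read 'b'  n8⇒n9  → match P3@[18:21],P5@[20:21]
[22] read 'b'  n9⇒n12 (via fail)  → match P5@[21:22]
[23] read 'a'  n12⇒n4 (via fail)
[24] read 'c'  n4⇒n1 (via fail)  → match P1@[24:24]
[25] read 'a'  n1⇒n4 (via fail)
[26] read 'b'  n4⇒n5  → match P2@[25:26]
[27] read 'b'  n5⇒n12 (via fail)  → match P5@[26:27]
[28] read 'c'  n12⇒n7 (via fail)  → match P1@[28:28]
[29] read 'b'  n7⇒n8
[30] read 'b'  n8⇒n9  → match P3@[27:30],P5@[29:30]
[31] read 'a'  n9⇒n4 (via fail)
[32] read 'b'  n4⇒n5  → match P2@[31:32]
[33] read 'b'  n5⇒n12 (via fail)  → match P5@[32:33]
[34] read 'c'  n12⇒n7 (via fail)  → match P1@[34:34]
[35] read 'b'  n7⇒n8
[36] read 'b'  n8⇒n9  → match P3@[33:36],P5@[35:36]
[37] read 'b'  n9⇒n12 (via fail)  → match P5@[36:37]
[38] read 'b'  n12⇒n12 (via fail)  → match P5@[37:38]
[39] read 'c'  n12⇒n7 (via fail)  → match P1@[39:39]
[40] read 'b'  n7⇒n8
[41] read 'b'  n8⇒n9  → match P3@[38:41],P5@[40:41]
[42] read 'b'  n9⇒n12 (via fail)  → match P5@[41:42]
[43] read 'b'  n12⇒n12 (via fail)  → match P5@[42:43]
[44] read 'a'  n12⇒n4 (via fail)
[45] read 'c'  n4⇒n1 (via fail)  → match P1@[45:45]
[46] read 'a'  n1⇒n4 (via fail)

Matches: [[2,2],[3,5],[4,5],[6,1],[7,1],[9,4],[9,5],[10,5],[11,1],[13,3],[13,5],[14,1],[16,1],[17,1],[19,1],[21,3],[21,5],[22,5],[24,1],[26,2],[27,5],[28,1],[30,3],[30,5],[32,2],[33,5],[34,1],[36,3],[36,5],[37,5],[38,5],[39,1],[41,3],[41,5],[42,5],[43,5],[45,1]]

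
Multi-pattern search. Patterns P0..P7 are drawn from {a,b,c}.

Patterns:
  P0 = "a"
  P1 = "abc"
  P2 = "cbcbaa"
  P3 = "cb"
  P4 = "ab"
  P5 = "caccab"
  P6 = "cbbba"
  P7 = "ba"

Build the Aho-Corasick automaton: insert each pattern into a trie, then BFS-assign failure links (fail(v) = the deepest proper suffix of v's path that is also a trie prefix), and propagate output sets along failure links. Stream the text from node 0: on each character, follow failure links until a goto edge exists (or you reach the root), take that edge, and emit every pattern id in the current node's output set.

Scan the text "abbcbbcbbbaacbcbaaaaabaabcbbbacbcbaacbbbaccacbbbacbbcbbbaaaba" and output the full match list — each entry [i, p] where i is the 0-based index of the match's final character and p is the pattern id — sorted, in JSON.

Build:
Trie (insert patterns):
  n0 'ε': a→1 b→18 c→4
  n1 'a': b→2  [P0 ends]
  n2 'ab': c→3  [P4 ends]
  n3 'abc': ·  [P1 ends]
  n4 'c': a→10 b→5
  n5 'cb': b→15 c→6  [P3 ends]
  n6 'cbc': b→7
  n7 'cbcb': a→8
  n8 'cbcba': a→9
  n9 'cbcbaa': ·  [P2 ends]
  n10 'ca': c→11
  n11 'cac': c→12
  n12 'cacc': a→13
  n13 'cacca': b→14
  n14 'caccab': ·  [P5 ends]
  n15 'cbb': b→16
  n16 'cbbb': a→17
  n17 'cbbba': ·  [P6 ends]
  n18 'b': a→19
  n19 'ba': ·  [P7 ends]

BFS fail/out derivation:
  n1('a'): parent n0 fail=0; on 'a' 0 → fail=0;  out {0}∪∅={0}
  n4('c'): parent n0 fail=0; on 'c' 0 → fail=0;  out ∅∪∅=∅
  n18('b'): parent n0 fail=0; on 'b' 0 → fail=0;  out ∅∪∅=∅
  n2('ab'): parent n1 fail=0; on 'b' 0 → fail=18;  out {4}∪∅={4}
  n5('cb'): parent n4 fail=0; on 'b' 0 → fail=18;  out {3}∪∅={3}
  n10('ca'): parent n4 fail=0; on 'a' 0 → fail=1;  out ∅∪{0}={0}
  n19('ba'): parent n18 fail=0; on 'a' 0 → fail=1;  out {7}∪{0}={0,7}
  n3('abc'): parent n2 fail=18; on 'c' 18→0 → fail=4;  out {1}∪∅={1}
  n6('cbc'): parent n5 fail=18; on 'c' 18→0 → fail=4;  out ∅∪∅=∅
  n11('cac'): parent n10 fail=1; on 'c' 1→0 → fail=4;  out ∅∪∅=∅
  n15('cbb'): parent n5 fail=18; on 'b' 18→0 → fail=18;  out ∅∪∅=∅
  n7('cbcb'): parent n6 fail=4; on 'b' 4 → fail=5;  out ∅∪{3}={3}
  n12('cacc'): parent n11 fail=4; on 'c' 4→0 → fail=4;  out ∅∪∅=∅
  n16('cbbb'): parent n15 fail=18; on 'b' 18→0 → fail=18;  out ∅∪∅=∅
  n8('cbcba'): parent n7 fail=5; on 'a' 5→18 → fail=19;  out ∅∪{0,7}={0,7}
  n13('cacca'): parent n12 fail=4; on 'a' 4 → fail=10;  out ∅∪{0}={0}
  n17('cbbba'): parent n16 fail=18; on 'a' 18 → fail=19;  out {6}∪{0,7}={0,6,7}
  n9('cbcbaa'): parent n8 fail=19; on 'a' 19→1→0 → fail=1;  out {2}∪{0}={0,2}
  n14('caccab'): parent n13 fail=10; on 'b' 10→1 → fail=2;  out {5}∪{4}={4,5}

Scan:
[0] read 'a'  n0⇒n1  → match P0@[0:0]
[1] read 'b'  n1⇒n2  → match P4@[0:1]
[2] read 'b'  n2⇒n18 (via fail)
[3] read 'c'  n18⇒n4 (via fail)
[4] read 'b'  n4⇒n5  → match P3@[3:4]
[5] read 'b'  n5⇒n15
[6] read 'c'  n15⇒n4 (via fail)
[7] read 'b'  n4⇒n5  → match P3@[6:7]
[8] read 'b'  n5⇒n15
[9] read 'b'  n15⇒n16
[10] read 'a'  n16⇒n17  → match P0@[10:10],P6@[6:10],P7@[9:10]
[11] read 'a'  n17⇒n1 (via fail)  → match P0@[11:11]
[12] read 'c'  n1⇒n4 (via fail)
[13] read 'b'  n4⇒n5  → match P3@[12:13]
[14] read 'c'  n5⇒n6
[15] read 'b'  n6⇒n7  → match P3@[14:15]
[16] read 'a'  n7⇒n8  → match P0@[16:16],P7@[15:16]
[17] read 'a'  n8⇒n9  → match P0@[17:17],P2@[12:17]
[18] read 'a'  n9⇒n1 (via fail)  → match P0@[18:18]
[19] read 'a'  n1⇒n1 (via fail)  → match P0@[19:19]
[20] read 'a'  n1⇒n1 (via fail)  → match P0@[20:20]
[21] read 'b'  n1⇒n2  → match P4@[20:21]
[22] read 'a'  n2⇒n19 (via fail)  → match P0@[22:22],P7@[21:22]
[23] read 'a'  n19⇒n1 (via fail)  → match P0@[23:23]
[24] read 'b'  n1⇒n2  → match P4@[23:24]
[25] read 'c'  n2⇒n3  → match P1@[23:25]
[26] read 'b'  n3⇒n5 (via fail)  → match P3@[25:26]
[27] read 'b'  n5⇒n15
[28] read 'b'  n15⇒n16
[29] read 'a'  n16⇒n17  → match P0@[29:29],P6@[25:29],P7@[28:29]
[30] read 'c'  n17⇒n4 (via fail)
[31] read 'b'  n4⇒n5  → match P3@[30:31]
[32] read 'c'  n5⇒n6
[33] read 'b'  n6⇒n7  → match P3@[32:33]
[34] read 'a'  n7⇒n8  → match P0@[34:34],P7@[33:34]
[35] read 'a'  n8⇒n9  → match P0@[35:35],P2@[30:35]
[36] read 'c'  n9⇒n4 (via fail)
[37] read 'b'  n4⇒n5  → match P3@[36:37]
[38] read 'b'  n5⇒n15
[39] read 'b'  n15⇒n16
[40] read 'a'  n16⇒n17  → match P0@[40:40],P6@[36:40],P7@[39:40]
[41] read 'c'  n17⇒n4 (via fail)
[42] read 'c'  n4⇒n4 (via fail)
[43] read 'a'  n4⇒n10  → match P0@[43:43]
[44] read 'c'  n10⇒n11
[45] read 'b'  n11⇒n5 (via fail)  → match P3@[44:45]
[46] read 'b'  n5⇒n15
[47] read 'b'  n15⇒n16
[48] read 'a'  n16⇒n17  → match P0@[48:48],P6@[44:48],P7@[47:48]
[49] read 'c'  n17⇒n4 (via fail)
[50] read 'b'  n4⇒n5  → match P3@[49:50]
[51] read 'b'  n5⇒n15
[52] read 'c'  n15⇒n4 (via fail)
[53] read 'b'  n4⇒n5  → match P3@[52:53]
[54] read 'b'  n5⇒n15
[55] read 'b'  n15⇒n16
[56] read 'a'  n16⇒n17  → match P0@[56:56],P6@[52:56],P7@[55:56]
[57] read 'a'  n17⇒n1 (via fail)  → match P0@[57:57]
[58] read 'a'  n1⇒n1 (via fail)  → match P0@[58:58]
[59] read 'b'  n1⇒n2  → match P4@[58:59]
[60] read 'a'  n2⇒n19 (via fail)  → match P0@[60:60],P7@[59:60]

Result: [[0,0],[1,4],[4,3],[7,3],[10,0],[10,6],[10,7],[11,0],[13,3],[15,3],[16,0],[16,7],[17,0],[17,2],[18,0],[19,0],[20,0],[21,4],[22,0],[22,7],[23,0],[24,4],[25,1],[26,3],[29,0],[29,6],[29,7],[31,3],[33,3],[34,0],[34,7],[35,0],[35,2],[37,3],[40,0],[40,6],[40,7],[43,0],[45,3],[48,0],[48,6],[48,7],[50,3],[53,3],[56,0],[56,6],[56,7],[57,0],[58,0],[59,4],[60,0],[60,7]]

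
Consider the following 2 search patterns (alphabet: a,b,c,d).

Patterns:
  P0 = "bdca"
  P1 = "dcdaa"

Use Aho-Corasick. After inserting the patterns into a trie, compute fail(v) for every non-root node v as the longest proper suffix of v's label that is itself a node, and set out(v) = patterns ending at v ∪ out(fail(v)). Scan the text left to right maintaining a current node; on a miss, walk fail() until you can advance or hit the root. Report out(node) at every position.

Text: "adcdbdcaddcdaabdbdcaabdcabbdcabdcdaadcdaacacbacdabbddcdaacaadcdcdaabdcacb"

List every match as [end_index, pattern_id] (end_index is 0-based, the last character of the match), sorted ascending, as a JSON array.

Build automaton:
Trie (insert patterns):
  n0 'ε': b→1 d→5
  n1 'b': d→2
  n2 'bd': c→3
  n3 'bdc': a→4
  n4 'bdca': ·  [P0 ends]
  n5 'd': c→6
  n6 'dc': d→7
  n7 'dcd': a→8
  n8 'dcda': a→9
  n9 'dcdaa': ·  [P1 ends]

BFS fail/out derivation:
  fail(1) 'b': from fail(0)=0 chase 'b': 0 ⇒ 0;  out=∅∪out(0)=∅
  fail(5) 'd': from fail(0)=0 chase 'd': 0 ⇒ 0;  out=∅∪out(0)=∅
  fail(2) 'bd': from fail(1)=0 chase 'd': 0 ⇒ 5;  out=∅∪out(5)=∅
  fail(6) 'dc': from fail(5)=0 chase 'c': 0 ⇒ 0;  out=∅∪out(0)=∅
  fail(3) 'bdc': from fail(2)=5 chase 'c': 5 ⇒ 6;  out=∅∪out(6)=∅
  fail(7) 'dcd': from fail(6)=0 chase 'd': 0 ⇒ 5;  out=∅∪out(5)=∅
  fail(4) 'bdca': from fail(3)=6 chase 'a': 6→0 ⇒ 0;  out={0}∪out(0)={0}
  fail(8) 'dcda': from fail(7)=5 chase 'a': 5→0 ⇒ 0;  out=∅∪out(0)=∅
  fail(9) 'dcdaa': from fail(8)=0 chase 'a': 0 ⇒ 0;  out={1}∪out(0)={1}

Run:
[0] read 'a'  n0⇒n0
[1] read 'd'  n0⇒n5
[2] read 'c'  n5⇒n6
[3] read 'd'  n6⇒n7
[4] read 'b'  n7⇒n1 (fail-walked)
[5] read 'd'  n1⇒n2
[6] read 'c'  n2⇒n3
[7] read 'a'  n3⇒n4  → match P0@[4:7]
[8] read 'd'  n4⇒n5 (fail-walked)
[9] read 'd'  n5⇒n5 (fail-walked)
[10] read 'c'  n5⇒n6
[11] read 'd'  n6⇒n7
[12] read 'a'  n7⇒n8
[13] read 'a'  n8⇒n9  → match P1@[9:13]
[14] read 'b'  n9⇒n1 (fail-walked)
[15] read 'd'  n1⇒n2
[16] read 'b'  n2⇒n1 (fail-walked)
[17] read 'd'  n1⇒n2
[18] read 'c'  n2⇒n3
[19] read 'a'  n3⇒n4  → match P0@[16:19]
[20] read 'a'  n4⇒n0 (fail-walked)
[21] read 'b'  n0⇒n1
[22] read 'd'  n1⇒n2
[23] read 'c'  n2⇒n3
[24] read 'a'  n3⇒n4  → match P0@[21:24]
[25] read 'b'  n4⇒n1 (fail-walked)
[26] read 'b'  n1⇒n1 (fail-walked)
[27] read 'd'  n1⇒n2
[28] read 'c'  n2⇒n3
[29] read 'a'  n3⇒n4  → match P0@[26:29]
[30] read 'b'  n4⇒n1 (fail-walked)
[31] read 'd'  n1⇒n2
[32] read 'c'  n2⇒n3
[33] read 'd'  n3⇒n7 (fail-walked)
[34] read 'a'  n7⇒n8
[35] read 'a'  n8⇒n9  → match P1@[31:35]
[36] read 'd'  n9⇒n5 (fail-walked)
[37] read 'c'  n5⇒n6
[38] read 'd'  n6⇒n7
[39] read 'a'  n7⇒n8
[40] read 'a'  n8⇒n9  → match P1@[36:40]
[41] read 'c'  n9⇒n0 (fail-walked)
[42] read 'a'  n0⇒n0
[43] read 'c'  n0⇒n0
[44] read 'b'  n0⇒n1
[45] read 'a'  n1⇒n0 (fail-walked)
[46] read 'c'  n0⇒n0
[47] read 'd'  n0⇒n5
[48] read 'a'  n5⇒n0 (fail-walked)
[49] read 'b'  n0⇒n1
[50] read 'b'  n1⇒n1 (fail-walked)
[51] read 'd'  n1⇒n2
[52] read 'd'  n2⇒n5 (fail-walked)
[53] read 'c'  n5⇒n6
[54] read 'd'  n6⇒n7
[55] read 'a'  n7⇒n8
[56] read 'a'  n8⇒n9  → match P1@[52:56]
[57] read 'c'  n9⇒n0 (fail-walked)
[58] read 'a'  n0⇒n0
[59] read 'a'  n0⇒n0
[60] read 'd'  n0⇒n5
[61] read 'c'  n5⇒n6
[62] read 'd'  n6⇒n7
[63] read 'c'  n7⇒n6 (fail-walked)
[64] read 'd'  n6⇒n7
[65] read 'a'  n7⇒n8
[66] read 'a'  n8⇒n9  → match P1@[62:66]
[67] read 'b'  n9⇒n1 (fail-walked)
[68] read 'd'  n1⇒n2
[69] read 'c'  n2⇒n3
[70] read 'a'  n3⇒n4  → match P0@[67:70]
[71] read 'c'  n4⇒n0 (fail-walked)
[72] read 'b'  n0⇒n1

Matches: [[7,0],[13,1],[19,0],[24,0],[29,0],[35,1],[40,1],[56,1],[66,1],[70,0]]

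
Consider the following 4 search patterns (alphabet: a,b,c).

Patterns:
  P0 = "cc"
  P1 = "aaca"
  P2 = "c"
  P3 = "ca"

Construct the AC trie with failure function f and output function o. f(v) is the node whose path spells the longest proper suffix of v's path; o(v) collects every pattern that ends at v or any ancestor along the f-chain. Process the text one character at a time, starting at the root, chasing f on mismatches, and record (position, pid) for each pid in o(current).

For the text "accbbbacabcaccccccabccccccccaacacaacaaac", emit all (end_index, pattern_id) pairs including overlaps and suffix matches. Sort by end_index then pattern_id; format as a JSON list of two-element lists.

Construct AC machine:
Trie (insert patterns):
  n0 'ε': a→3 c→1
  n1 'c': a→7 c→2  [P2 ends]
  n2 'cc': ·  [P0 ends]
  n3 'a': a→4
  n4 'aa': c→5
  n5 'aac': a→6
  n6 'aaca': ·  [P1 ends]
  n7 'ca': ·  [P3 ends]

Failure links (BFS by depth):
  fail(1) 'c': from fail(0)=0 chase 'c': 0 ⇒ 0;  out={2}∪out(0)={2}
  fail(3) 'a': from fail(0)=0 chase 'a': 0 ⇒ 0;  out=∅∪out(0)=∅
  fail(2) 'cc': from fail(1)=0 chase 'c': 0 ⇒ 1;  out={0}∪out(1)={0,2}
  fail(4) 'aa': from fail(3)=0 chase 'a': 0 ⇒ 3;  out=∅∪out(3)=∅
  fail(7) 'ca': from fail(1)=0 chase 'a': 0 ⇒ 3;  out={3}∪out(3)={3}
  fail(5) 'aac': from fail(4)=3 chase 'c': 3→0 ⇒ 1;  out=∅∪out(1)={2}
  fail(6) 'aaca': from fail(5)=1 chase 'a': 1 ⇒ 7;  out={1}∪out(7)={1,3}

Scan:
pos 0 'a': at 3
pos 1 'c': at 1 (via fail)  emit P2@[1:1]
pos 2 'c': at 2  emit P0@[1:2],P2@[2:2]
pos 3 'b': at 0 (via fail)
pos 4 'b': at 0
pos 5 'b': at 0
pos 6 'a': at 3
pos 7 'c': at 1 (via fail)  emit P2@[7:7]
pos 8 'a': at 7  emit P3@[7:8]
pos 9 'b': at 0 (via fail)
pos 10 'c': at 1  emit P2@[10:10]
pos 11 'a': at 7  emit P3@[10:11]
pos 12 'c': at 1 (via fail)  emit P2@[12:12]
pos 13 'c': at 2  emit P0@[12:13],P2@[13:13]
pos 14 'c': at 2 (via fail)  emit P0@[13:14],P2@[14:14]
pos 15 'c': at 2 (via fail)  emit P0@[14:15],P2@[15:15]
pos 16 'c': at 2 (via fail)  emit P0@[15:16],P2@[16:16]
pos 17 'c': at 2 (via fail)  emit P0@[16:17],P2@[17:17]
pos 18 'a': at 7 (via fail)  emit P3@[17:18]
pos 19 'b': at 0 (via fail)
pos 20 'c': at 1  emit P2@[20:20]
pos 21 'c': at 2  emit P0@[20:21],P2@[21:21]
pos 22 'c': at 2 (via fail)  emit P0@[21:22],P2@[22:22]
pos 23 'c': at 2 (via fail)  emit P0@[22:23],P2@[23:23]
pos 24 'c': at 2 (via fail)  emit P0@[23:24],P2@[24:24]
pos 25 'c': at 2 (via fail)  emit P0@[24:25],P2@[25:25]
pos 26 'c': at 2 (via fail)  emit P0@[25:26],P2@[26:26]
pos 27 'c': at 2 (via fail)  emit P0@[26:27],P2@[27:27]
pos 28 'a': at 7 (via fail)  emit P3@[27:28]
pos 29 'a': at 4 (via fail)
pos 30 'c': at 5  emit P2@[30:30]
pos 31 'a': at 6  emit P1@[28:31],P3@[30:31]
pos 32 'c': at 1 (via fail)  emit P2@[32:32]
pos 33 'a': at 7  emit P3@[32:33]
pos 34 'a': at 4 (via fail)
pos 35 'c': at 5  emit P2@[35:35]
pos 36 'a': at 6  emit P1@[33:36],P3@[35:36]
pos 37 'a': at 4 (via fail)
pos 38 'a': at 4 (via fail)
pos 39 'c': at 5  emit P2@[39:39]

Result: [[1,2],[2,0],[2,2],[7,2],[8,3],[10,2],[11,3],[12,2],[13,0],[13,2],[14,0],[14,2],[15,0],[15,2],[16,0],[16,2],[17,0],[17,2],[18,3],[20,2],[21,0],[21,2],[22,0],[22,2],[23,0],[23,2],[24,0],[24,2],[25,0],[25,2],[26,0],[26,2],[27,0],[27,2],[28,3],[30,2],[31,1],[31,3],[32,2],[33,3],[35,2],[36,1],[36,3],[39,2]]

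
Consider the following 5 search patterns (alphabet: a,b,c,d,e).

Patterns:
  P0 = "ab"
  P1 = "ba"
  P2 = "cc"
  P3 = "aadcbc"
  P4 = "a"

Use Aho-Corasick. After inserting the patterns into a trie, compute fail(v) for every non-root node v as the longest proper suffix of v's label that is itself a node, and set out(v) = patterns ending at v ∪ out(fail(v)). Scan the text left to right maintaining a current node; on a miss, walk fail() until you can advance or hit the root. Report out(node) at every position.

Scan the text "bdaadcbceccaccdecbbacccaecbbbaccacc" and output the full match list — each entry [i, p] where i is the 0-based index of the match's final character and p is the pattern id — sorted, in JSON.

Build:
Trie (insert patterns):
  0='ε' goto a→1 b→3 c→5
  1='a' goto a→7 b→2  [P4 ends]
  2='ab' goto ·  [P0 ends]
  3='b' goto a→4
  4='ba' goto ·  [P1 ends]
  5='c' goto c→6
  6='cc' goto ·  [P2 ends]
  7='aa' goto d→8
  8='aad' goto c→9
  9='aadc' goto b→10
  10='aadcb' goto c→11
  11='aadcbc' goto ·  [P3 ends]

BFS fail/out derivation:
  n1('a'): parent n0 fail=0; on 'a' 0 → fail=0;  out {4}∪∅={4}
  n3('b'): parent n0 fail=0; on 'b' 0 → fail=0;  out ∅∪∅=∅
  n5('c'): parent n0 fail=0; on 'c' 0 → fail=0;  out ∅∪∅=∅
  n2('ab'): parent n1 fail=0; on 'b' 0 → fail=3;  out {0}∪∅={0}
  n4('ba'): parent n3 fail=0; on 'a' 0 → fail=1;  out {1}∪{4}={1,4}
  n6('cc'): parent n5 fail=0; on 'c' 0 → fail=5;  out {2}∪∅={2}
  n7('aa'): parent n1 fail=0; on 'a' 0 → fail=1;  out ∅∪{4}={4}
  n8('aad'): parent n7 fail=1; on 'd' 1→0 → fail=0;  out ∅∪∅=∅
  n9('aadc'): parent n8 fail=0; on 'c' 0 → fail=5;  out ∅∪∅=∅
  n10('aadcb'): parent n9 fail=5; on 'b' 5→0 → fail=3;  out ∅∪∅=∅
  n11('aadcbc'): parent n10 fail=3; on 'c' 3→0 → fail=5;  out {3}∪∅={3}

Scan:
[0] read 'b'  n0⇒n3
[1] read 'd'  n3⇒n0 (fail-walked)
[2] read 'a'  n0⇒n1  emit P4@[2:2]
[3] read 'a'  n1⇒n7  emit P4@[3:3]
[4] read 'd'  n7⇒n8
[5] read 'c'  n8⇒n9
[6] read 'b'  n9⇒n10
[7] read 'c'  n10⇒n11  emit P3@[2:7]
[8] read 'e'  n11⇒n0 (fail-walked)
[9] read 'c'  n0⇒n5
[10] read 'c'  n5⇒n6  emit P2@[9:10]
[11] read 'a'  n6⇒n1 (fail-walked)  emit P4@[11:11]
[12] read 'c'  n1⇒n5 (fail-walked)
[13] read 'c'  n5⇒n6  emit P2@[12:13]
[14] read 'd'  n6⇒n0 (fail-walked)
[15] read 'e'  n0⇒n0
[16] read 'c'  n0⇒n5
[17] read 'b'  n5⇒n3 (fail-walked)
[18] read 'b'  n3⇒n3 (fail-walked)
[19] read 'a'  n3⇒n4  emit P1@[18:19],P4@[19:19]
[20] read 'c'  n4⇒n5 (fail-walked)
[21] read 'c'  n5⇒n6  emit P2@[20:21]
[22] read 'c'  n6⇒n6 (fail-walked)  emit P2@[21:22]
[23] read 'a'  n6⇒n1 (fail-walked)  emit P4@[23:23]
[24] read 'e'  n1⇒n0 (fail-walked)
[25] read 'c'  n0⇒n5
[26] read 'b'  n5⇒n3 (fail-walked)
[27] read 'b'  n3⇒n3 (fail-walked)
[28] read 'b'  n3⇒n3 (fail-walked)
[29] read 'a'  n3⇒n4  emit P1@[28:29],P4@[29:29]
[30] read 'c'  n4⇒n5 (fail-walked)
[31] read 'c'  n5⇒n6  emit P2@[30:31]
[32] read 'a'  n6⇒n1 (fail-walked)  emit P4@[32:32]
[33] read 'c'  n1⇒n5 (fail-walked)
[34] read 'c'  n5⇒n6  emit P2@[33:34]

Matches: [[2,4],[3,4],[7,3],[10,2],[11,4],[13,2],[19,1],[19,4],[21,2],[22,2],[23,4],[29,1],[29,4],[31,2],[32,4],[34,2]]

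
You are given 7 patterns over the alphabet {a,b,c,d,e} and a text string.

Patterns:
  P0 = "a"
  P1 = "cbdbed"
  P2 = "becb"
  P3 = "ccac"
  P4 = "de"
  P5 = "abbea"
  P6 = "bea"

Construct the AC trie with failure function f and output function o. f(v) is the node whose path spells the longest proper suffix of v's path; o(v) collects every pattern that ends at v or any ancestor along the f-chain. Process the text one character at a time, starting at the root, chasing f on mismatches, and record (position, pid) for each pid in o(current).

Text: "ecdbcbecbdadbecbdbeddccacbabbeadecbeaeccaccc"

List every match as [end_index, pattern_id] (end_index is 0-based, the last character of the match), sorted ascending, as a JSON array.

Build:
Trie nodes:
  0='ε' goto a→1 b→8 c→2 d→15
  1='a' goto b→17  ←P0
  2='c' goto b→3 c→12
  3='cb' goto d→4
  4='cbd' goto b→5
  5='cbdb' goto e→6
  6='cbdbe' goto d→7
  7='cbdbed' goto ·  ←P1
  8='b' goto e→9
  9='be' goto a→21 c→10
  10='bec' goto b→11
  11='becb' goto ·  ←P2
  12='cc' goto a→13
  13='cca' goto c→14
  14='ccac' goto ·  ←P3
  15='d' goto e→16
  16='de' goto ·  ←P4
  17='ab' goto b→18
  18='abb' goto e→19
  19='abbe' goto a→20
  20='abbea' goto ·  ←P5
  21='bea' goto ·  ←P6

BFS fail/out derivation:
  n1('a'): parent n0 fail=0; on 'a' 0 → fail=0;  out {0}∪∅={0}
  n2('c'): parent n0 fail=0; on 'c' 0 → fail=0;  out ∅∪∅=∅
  n8('b'): parent n0 fail=0; on 'b' 0 → fail=0;  out ∅∪∅=∅
  n15('d'): parent n0 fail=0; on 'd' 0 → fail=0;  out ∅∪∅=∅
  n3('cb'): parent n2 fail=0; on 'b' 0 → fail=8;  out ∅∪∅=∅
  n9('be'): parent n8 fail=0; on 'e' 0 → fail=0;  out ∅∪∅=∅
  n12('cc'): parent n2 fail=0; on 'c' 0 → fail=2;  out ∅∪∅=∅
  n16('de'): parent n15 fail=0; on 'e' 0 → fail=0;  out {4}∪∅={4}
  n17('ab'): parent n1 fail=0; on 'b' 0 → fail=8;  out ∅∪∅=∅
  n4('cbd'): parent n3 fail=8; on 'd' 8→0 → fail=15;  out ∅∪∅=∅
  n10('bec'): parent n9 fail=0; on 'c' 0 → fail=2;  out ∅∪∅=∅
  n13('cca'): parent n12 fail=2; on 'a' 2→0 → fail=1;  out ∅∪{0}={0}
  n18('abb'): parent n17 fail=8; on 'b' 8→0 → fail=8;  out ∅∪∅=∅
  n21('bea'): parent n9 fail=0; on 'a' 0 → fail=1;  out {6}∪{0}={0,6}
  n5('cbdb'): parent n4 fail=15; on 'b' 15→0 → fail=8;  out ∅∪∅=∅
  n11('becb'): parent n10 fail=2; on 'b' 2 → fail=3;  out {2}∪∅={2}
  n14('ccac'): parent n13 fail=1; on 'c' 1→0 → fail=2;  out {3}∪∅={3}
  n19('abbe'): parent n18 fail=8; on 'e' 8 → fail=9;  out ∅∪∅=∅
  n6('cbdbe'): parent n5 fail=8; on 'e' 8 → fail=9;  out ∅∪∅=∅
  n20('abbea'): parent n19 fail=9; on 'a' 9 → fail=21;  out {5}∪{0,6}={0,5,6}
  n7('cbdbed'): parent n6 fail=9; on 'd' 9→0 → fail=15;  out {1}∪∅={1}

Run:
i=0 'e': node 0→0
i=1 'c': node 0→2
i=2 'd': node 2→15 ·f
i=3 'b': node 15→8 ·f
i=4 'c': node 8→2 ·f
i=5 'b': node 2→3
i=6 'e': node 3→9 ·f
i=7 'c': node 9→10
i=8 'b': node 10→11  ** P2@[5:8]
i=9 'd': node 11→4 ·f
i=10 'a': node 4→1 ·f  ** P0@[10:10]
i=11 'd': node 1→15 ·f
i=12 'b': node 15→8 ·f
i=13 'e': node 8→9
i=14 'c': node 9→10
i=15 'b': node 10→11  ** P2@[12:15]
i=16 'd': node 11→4 ·f
i=17 'b': node 4→5
i=18 'e': node 5→6
i=19 'd': node 6→7  ** P1@[14:19]
i=20 'd': node 7→15 ·f
i=21 'c': node 15→2 ·f
i=22 'c': node 2→12
i=23 'a': node 12→13  ** P0@[23:23]
i=24 'c': node 13→14  ** P3@[21:24]
i=25 'b': node 14→3 ·f
i=26 'a': node 3→1 ·f  ** P0@[26:26]
i=27 'b': node 1→17
i=28 'b': node 17→18
i=29 'e': node 18→19
i=30 'a': node 19→20  ** P0@[30:30],P5@[26:30],P6@[28:30]
i=31 'd': node 20→15 ·f
i=32 'e': node 15→16  ** P4@[31:32]
i=33 'c': node 16→2 ·f
i=34 'b': node 2→3
i=35 'e': node 3→9 ·f
i=36 'a': node 9→21  ** P0@[36:36],P6@[34:36]
i=37 'e': node 21→0 ·f
i=38 'c': node 0→2
i=39 'c': node 2→12
i=40 'a': node 12→13  ** P0@[40:40]
i=41 'c': node 13→14  ** P3@[38:41]
i=42 'c': node 14→12 ·f
i=43 'c': node 12→12 ·f

Result: [[8,2],[10,0],[15,2],[19,1],[23,0],[24,3],[26,0],[30,0],[30,5],[30,6],[32,4],[36,0],[36,6],[40,0],[41,3]]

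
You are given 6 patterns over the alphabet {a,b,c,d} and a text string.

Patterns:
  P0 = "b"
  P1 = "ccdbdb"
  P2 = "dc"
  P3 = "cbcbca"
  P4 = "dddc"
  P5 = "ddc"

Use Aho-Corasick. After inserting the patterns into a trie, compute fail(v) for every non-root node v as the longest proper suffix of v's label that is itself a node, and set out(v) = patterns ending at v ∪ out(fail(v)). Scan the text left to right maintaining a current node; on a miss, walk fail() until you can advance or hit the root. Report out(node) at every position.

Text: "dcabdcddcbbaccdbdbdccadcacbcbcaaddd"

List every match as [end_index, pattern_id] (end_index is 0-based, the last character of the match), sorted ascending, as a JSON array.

Build:
Trie (insert patterns):
  0='ε' goto b→1 c→2 d→8
  1='b' goto ·  [P0 ends]
  2='c' goto b→10 c→3
  3='cc' goto d→4
  4='ccd' goto b→5
  5='ccdb' goto d→6
  6='ccdbd' goto b→7
  7='ccdbdb' goto ·  [P1 ends]
  8='d' goto c→9 d→15
  9='dc' goto ·  [P2 ends]
  10='cb' goto c→11
  11='cbc' goto b→12
  12='cbcb' goto c→13
  13='cbcbc' goto a→14
  14='cbcbca' goto ·  [P3 ends]
  15='dd' goto c→18 d→16
  16='ddd' goto c→17
  17='dddc' goto ·  [P4 ends]
  18='ddc' goto ·  [P5 ends]

BFS fail/out derivation:
  fail(1) 'b': from fail(0)=0 chase 'b': 0 ⇒ 0;  out={0}∪out(0)={0}
  fail(2) 'c': from fail(0)=0 chase 'c': 0 ⇒ 0;  out=∅∪out(0)=∅
  fail(8) 'd': from fail(0)=0 chase 'd': 0 ⇒ 0;  out=∅∪out(0)=∅
  fail(3) 'cc': from fail(2)=0 chase 'c': 0 ⇒ 2;  out=∅∪out(2)=∅
  fail(9) 'dc': from fail(8)=0 chase 'c': 0 ⇒ 2;  out={2}∪out(2)={2}
  fail(10) 'cb': from fail(2)=0 chase 'b': 0 ⇒ 1;  out=∅∪out(1)={0}
  fail(15) 'dd': from fail(8)=0 chase 'd': 0 ⇒ 8;  out=∅∪out(8)=∅
  fail(4) 'ccd': from fail(3)=2 chase 'd': 2→0 ⇒ 8;  out=∅∪out(8)=∅
  fail(11) 'cbc': from fail(10)=1 chase 'c': 1→0 ⇒ 2;  out=∅∪out(2)=∅
  fail(16) 'ddd': from fail(15)=8 chase 'd': 8 ⇒ 15;  out=∅∪out(15)=∅
  fail(18) 'ddc': from fail(15)=8 chase 'c': 8 ⇒ 9;  out={5}∪out(9)={2,5}
  fail(5) 'ccdb': from fail(4)=8 chase 'b': 8→0 ⇒ 1;  out=∅∪out(1)={0}
  fail(12) 'cbcb': from fail(11)=2 chase 'b': 2 ⇒ 10;  out=∅∪out(10)={0}
  fail(17) 'dddc': from fail(16)=15 chase 'c': 15 ⇒ 18;  out={4}∪out(18)={2,4,5}
  fail(6) 'ccdbd': from fail(5)=1 chase 'd': 1→0 ⇒ 8;  out=∅∪out(8)=∅
  fail(13) 'cbcbc': from fail(12)=10 chase 'c': 10 ⇒ 11;  out=∅∪out(11)=∅
  fail(7) 'ccdbdb': from fail(6)=8 chase 'b': 8→0 ⇒ 1;  out={1}∪out(1)={0,1}
  fail(14) 'cbcbca': from fail(13)=11 chase 'a': 11→2→0 ⇒ 0;  out={3}∪out(0)={3}

Run:
i=0 'd': node 0→8
i=1 'c': node 8→9  → match P2@[0:1]
i=2 'a': node 9→0 (fail-walked)
i=3 'b': node 0→1  → match P0@[3:3]
i=4 'd': node 1→8 (fail-walked)
i=5 'c': node 8→9  → match P2@[4:5]
i=6 'd': node 9→8 (fail-walked)
i=7 'd': node 8→15
i=8 'c': node 15→18  → match P2@[7:8],P5@[6:8]
i=9 'b': node 18→10 (fail-walked)  → match P0@[9:9]
i=10 'b': node 10→1 (fail-walked)  → match P0@[10:10]
i=11 'a': node 1→0 (fail-walked)
i=12 'c': node 0→2
i=13 'c': node 2→3
i=14 'd': node 3→4
i=15 'b': node 4→5  → match P0@[15:15]
i=16 'd': node 5→6
i=17 'b': node 6→7  → match P0@[17:17],P1@[12:17]
i=18 'd': node 7→8 (fail-walked)
i=19 'c': node 8→9  → match P2@[18:19]
i=20 'c': node 9→3 (fail-walked)
i=21 'a': node 3→0 (fail-walked)
i=22 'd': node 0→8
i=23 'c': node 8→9  → match P2@[22:23]
i=24 'a': node 9→0 (fail-walked)
i=25 'c': node 0→2
i=26 'b': node 2→10  → match P0@[26:26]
i=27 'c': node 10→11
i=28 'b': node 11→12  → match P0@[28:28]
i=29 'c': node 12→13
i=30 'a': node 13→14  → match P3@[25:30]
i=31 'a': node 14→0 (fail-walked)
i=32 'd': node 0→8
i=33 'd': node 8→15
i=34 'd': node 15→16

Result: [[1,2],[3,0],[5,2],[8,2],[8,5],[9,0],[10,0],[15,0],[17,0],[17,1],[19,2],[23,2],[26,0],[28,0],[30,3]]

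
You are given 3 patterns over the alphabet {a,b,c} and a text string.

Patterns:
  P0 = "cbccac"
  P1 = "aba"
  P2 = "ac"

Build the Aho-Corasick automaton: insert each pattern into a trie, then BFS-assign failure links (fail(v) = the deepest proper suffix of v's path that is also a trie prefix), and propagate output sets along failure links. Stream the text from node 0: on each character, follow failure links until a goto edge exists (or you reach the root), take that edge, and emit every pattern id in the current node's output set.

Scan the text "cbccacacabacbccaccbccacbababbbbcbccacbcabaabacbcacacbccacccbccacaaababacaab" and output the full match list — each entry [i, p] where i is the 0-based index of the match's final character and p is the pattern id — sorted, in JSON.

Build automaton:
Trie nodes:
  n0 'ε': a→7 c→1
  n1 'c': b→2
  n2 'cb': c→3
  n3 'cbc': c→4
  n4 'cbcc': a→5
  n5 'cbcca': c→6
  n6 'cbccac': ·  ←P0
  n7 'a': b→8 c→10
  n8 'ab': a→9
  n9 'aba': ·  ←P1
  n10 'ac': ·  ←P2

BFS fail/out derivation:
  n1('c'): parent n0 fail=0; on 'c' 0 → fail=0;  out ∅∪∅=∅
  n7('a'): parent n0 fail=0; on 'a' 0 → fail=0;  out ∅∪∅=∅
  n2('cb'): parent n1 fail=0; on 'b' 0 → fail=0;  out ∅∪∅=∅
  n8('ab'): parent n7 fail=0; on 'b' 0 → fail=0;  out ∅∪∅=∅
  n10('ac'): parent n7 fail=0; on 'c' 0 → fail=1;  out {2}∪∅={2}
  n3('cbc'): parent n2 fail=0; on 'c' 0 → fail=1;  out ∅∪∅=∅
  n9('aba'): parent n8 fail=0; on 'a' 0 → fail=7;  out {1}∪∅={1}
  n4('cbcc'): parent n3 fail=1; on 'c' 1→0 → fail=1;  out ∅∪∅=∅
  n5('cbcca'): parent n4 fail=1; on 'a' 1→0 → fail=7;  out ∅∪∅=∅
  n6('cbccac'): parent n5 fail=7; on 'c' 7 → fail=10;  out {0}∪{2}={0,2}

Scan:
i=0 'c': node 0→1
i=1 'b': node 1→2
i=2 'c': node 2→3
i=3 'c': node 3→4
i=4 'a': node 4→5
i=5 'c': node 5→6  emit P0@[0:5],P2@[4:5]
i=6 'a': node 6→7 ·f
i=7 'c': node 7→10  emit P2@[6:7]
i=8 'a': node 10→7 ·f
i=9 'b': node 7→8
i=10 'a': node 8→9  emit P1@[8:10]
i=11 'c': node 9→10 ·f  emit P2@[10:11]
i=12 'b': node 10→2 ·f
i=13 'c': node 2→3
i=14 'c': node 3→4
i=15 'a': node 4→5
i=16 'c': node 5→6  emit P0@[11:16],P2@[15:16]
i=17 'c': node 6→1 ·f
i=18 'b': node 1→2
i=19 'c': node 2→3
i=20 'c': node 3→4
i=21 'a': node 4→5
i=22 'c': node 5→6  emit P0@[17:22],P2@[21:22]
i=23 'b': node 6→2 ·f
i=24 'a': node 2→7 ·f
i=25 'b': node 7→8
i=26 'a': node 8→9  emit P1@[24:26]
i=27 'b': node 9→8 ·f
i=28 'b': node 8→0 ·f
i=29 'b': node 0→0
i=30 'b': node 0→0
i=31 'c': node 0→1
i=32 'b': node 1→2
i=33 'c': node 2→3
i=34 'c': node 3→4
i=35 'a': node 4→5
i=36 'c': node 5→6  emit P0@[31:36],P2@[35:36]
i=37 'b': node 6→2 ·f
i=38 'c': node 2→3
i=39 'a': node 3→7 ·f
i=40 'b': node 7→8
i=41 'a': node 8→9  emit P1@[39:41]
i=42 'a': node 9→7 ·f
i=43 'b': node 7→8
i=44 'a': node 8→9  emit P1@[42:44]
i=45 'c': node 9→10 ·f  emit P2@[44:45]
i=46 'b': node 10→2 ·f
i=47 'c': node 2→3
i=48 'a': node 3→7 ·f
i=49 'c': node 7→10  emit P2@[48:49]
i=50 'a': node 10→7 ·f
i=51 'c': node 7→10  emit P2@[50:51]
i=52 'b': node 10→2 ·f
i=53 'c': node 2→3
i=54 'c': node 3→4
i=55 'a': node 4→5
i=56 'c': node 5→6  emit P0@[51:56],P2@[55:56]
i=57 'c': node 6→1 ·f
i=58 'c': node 1→1 ·f
i=59 'b': node 1→2
i=60 'c': node 2→3
i=61 'c': node 3→4
i=62 'a': node 4→5
i=63 'c': node 5→6  emit P0@[58:63],P2@[62:63]
i=64 'a': node 6→7 ·f
i=65 'a': node 7→7 ·f
i=66 'a': node 7→7 ·f
i=67 'b': node 7→8
i=68 'a': node 8→9  emit P1@[66:68]
i=69 'b': node 9→8 ·f
i=70 'a': node 8→9  emit P1@[68:70]
i=71 'c': node 9→10 ·f  emit P2@[70:71]
i=72 'a': node 10→7 ·f
i=73 'a': node 7→7 ·f
i=74 'b': node 7→8

Matches: [[5,0],[5,2],[7,2],[10,1],[11,2],[16,0],[16,2],[22,0],[22,2],[26,1],[36,0],[36,2],[41,1],[44,1],[45,2],[49,2],[51,2],[56,0],[56,2],[63,0],[63,2],[68,1],[70,1],[71,2]]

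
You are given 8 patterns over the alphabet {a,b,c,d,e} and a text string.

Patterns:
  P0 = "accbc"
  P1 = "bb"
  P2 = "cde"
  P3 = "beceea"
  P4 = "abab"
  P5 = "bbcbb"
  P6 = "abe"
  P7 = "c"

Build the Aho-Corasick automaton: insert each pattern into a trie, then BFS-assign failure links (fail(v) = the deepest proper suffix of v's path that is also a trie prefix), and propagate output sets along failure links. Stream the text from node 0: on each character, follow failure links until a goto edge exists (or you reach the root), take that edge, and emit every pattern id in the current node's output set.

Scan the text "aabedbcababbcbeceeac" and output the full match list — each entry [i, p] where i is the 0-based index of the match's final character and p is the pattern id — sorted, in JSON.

Construct AC machine:
Trie (insert patterns):
  n0 'ε': a→1 b→6 c→8
  n1 'a': b→16 c→2
  n2 'ac': c→3
  n3 'acc': b→4
  n4 'accb': c→5
  n5 'accbc': ·  ←P0
  n6 'b': b→7 e→11
  n7 'bb': c→19  ←P1
  n8 'c': d→9  ←P7
  n9 'cd': e→10
  n10 'cde': ·  ←P2
  n11 'be': c→12
  n12 'bec': e→13
  n13 'bece': e→14
  n14 'becee': a→15
  n15 'beceea': ·  ←P3
  n16 'ab': a→17 e→22
  n17 'aba': b→18
  n18 'abab': ·  ←P4
  n19 'bbc': b→20
  n20 'bbcb': b→21
  n21 'bbcbb': ·  ←P5
  n22 'abe': ·  ←P6

Failure links (BFS by depth):
  n1('a'): parent n0 fail=0; on 'a' 0 → fail=0;  out ∅∪∅=∅
  n6('b'): parent n0 fail=0; on 'b' 0 → fail=0;  out ∅∪∅=∅
  n8('c'): parent n0 fail=0; on 'c' 0 → fail=0;  out {7}∪∅={7}
  n2('ac'): parent n1 fail=0; on 'c' 0 → fail=8;  out ∅∪{7}={7}
  n7('bb'): parent n6 fail=0; on 'b' 0 → fail=6;  out {1}∪∅={1}
  n9('cd'): parent n8 fail=0; on 'd' 0 → fail=0;  out ∅∪∅=∅
  n11('be'): parent n6 fail=0; on 'e' 0 → fail=0;  out ∅∪∅=∅
  n16('ab'): parent n1 fail=0; on 'b' 0 → fail=6;  out ∅∪∅=∅
  n3('acc'): parent n2 fail=8; on 'c' 8→0 → fail=8;  out ∅∪{7}={7}
  n10('cde'): parent n9 fail=0; on 'e' 0 → fail=0;  out {2}∪∅={2}
  n12('bec'): parent n11 fail=0; on 'c' 0 → fail=8;  out ∅∪{7}={7}
  n17('aba'): parent n16 fail=6; on 'a' 6→0 → fail=1;  out ∅∪∅=∅
  n19('bbc'): parent n7 fail=6; on 'c' 6→0 → fail=8;  out ∅∪{7}={7}
  n22('abe'): parent n16 fail=6; on 'e' 6 → fail=11;  out {6}∪∅={6}
  n4('accb'): parent n3 fail=8; on 'b' 8→0 → fail=6;  out ∅∪∅=∅
  n13('bece'): parent n12 fail=8; on 'e' 8→0 → fail=0;  out ∅∪∅=∅
  n18('abab'): parent n17 fail=1; on 'b' 1 → fail=16;  out {4}∪∅={4}
  n20('bbcb'): parent n19 fail=8; on 'b' 8→0 → fail=6;  out ∅∪∅=∅
  n5('accbc'): parent n4 fail=6; on 'c' 6→0 → fail=8;  out {0}∪{7}={0,7}
  n14('becee'): parent n13 fail=0; on 'e' 0 → fail=0;  out ∅∪∅=∅
  n21('bbcbb'): parent n20 fail=6; on 'b' 6 → fail=7;  out {5}∪{1}={1,5}
  n15('beceea'): parent n14 fail=0; on 'a' 0 → fail=1;  out {3}∪∅={3}

Run:
[0] read 'a'  n0⇒n1
[1] read 'a'  n1⇒n1 (fail-walked)
[2] read 'b'  n1⇒n16
[3] read 'e'  n16⇒n22  emit P6@[1:3]
[4] read 'd'  n22⇒n0 (fail-walked)
[5] read 'b'  n0⇒n6
[6] read 'c'  n6⇒n8 (fail-walked)  emit P7@[6:6]
[7] read 'a'  n8⇒n1 (fail-walked)
[8] read 'b'  n1⇒n16
[9] read 'a'  n16⇒n17
[10] read 'b'  n17⇒n18  emit P4@[7:10]
[11] read 'b'  n18⇒n7 (fail-walked)  emit P1@[10:11]
[12] read 'c'  n7⇒n19  emit P7@[12:12]
[13] read 'b'  n19⇒n20
[14] read 'e'  n20⇒n11 (fail-walked)
[15] read 'c'  n11⇒n12  emit P7@[15:15]
[16] read 'e'  n12⇒n13
[17] read 'e'  n13⇒n14
[18] read 'a'  n14⇒n15  emit P3@[13:18]
[19] read 'c'  n15⇒n2 (fail-walked)  emit P7@[19:19]

Result: [[3,6],[6,7],[10,4],[11,1],[12,7],[15,7],[18,3],[19,7]]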